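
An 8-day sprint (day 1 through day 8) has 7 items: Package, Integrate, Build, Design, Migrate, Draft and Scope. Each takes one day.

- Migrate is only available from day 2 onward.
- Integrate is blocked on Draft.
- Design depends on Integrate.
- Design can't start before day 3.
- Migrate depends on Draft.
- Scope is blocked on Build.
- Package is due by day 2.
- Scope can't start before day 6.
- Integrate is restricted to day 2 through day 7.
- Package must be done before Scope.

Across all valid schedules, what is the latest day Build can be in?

day 7

Downstream work caps Build at day 7.
Build at day 7 is achievable: Draft -> day 1, Build -> day 7, Scope -> day 8, Package -> day 1, Design -> day 3, Integrate -> day 2, Migrate -> day 2.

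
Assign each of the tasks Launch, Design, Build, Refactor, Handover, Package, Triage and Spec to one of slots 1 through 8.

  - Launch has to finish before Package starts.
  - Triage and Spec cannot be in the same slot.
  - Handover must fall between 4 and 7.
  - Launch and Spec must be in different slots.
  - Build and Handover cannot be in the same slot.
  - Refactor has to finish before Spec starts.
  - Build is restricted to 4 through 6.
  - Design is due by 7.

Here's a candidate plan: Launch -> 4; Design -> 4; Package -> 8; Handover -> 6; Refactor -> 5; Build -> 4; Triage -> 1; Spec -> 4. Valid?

Handover must fall between 4 and 7 — holds.
Design is due by 7 — holds.
Build is restricted to 4 through 6 — holds.
Launch and Spec must be in different slots — violated.
Launch has to finish before Package starts — holds.
Build and Handover cannot be in the same slot — holds.
Refactor has to finish before Spec starts — violated.
Triage and Spec cannot be in the same slot — holds.

Invalid. Launch and Spec must be in different slots.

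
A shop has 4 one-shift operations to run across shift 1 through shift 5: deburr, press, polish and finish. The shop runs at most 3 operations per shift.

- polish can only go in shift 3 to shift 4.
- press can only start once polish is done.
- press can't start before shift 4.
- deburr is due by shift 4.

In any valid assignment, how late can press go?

shift 5

Press is available from shift 4.
press at shift 5 is achievable: press -> shift 5, polish -> shift 3, finish -> shift 1, deburr -> shift 1.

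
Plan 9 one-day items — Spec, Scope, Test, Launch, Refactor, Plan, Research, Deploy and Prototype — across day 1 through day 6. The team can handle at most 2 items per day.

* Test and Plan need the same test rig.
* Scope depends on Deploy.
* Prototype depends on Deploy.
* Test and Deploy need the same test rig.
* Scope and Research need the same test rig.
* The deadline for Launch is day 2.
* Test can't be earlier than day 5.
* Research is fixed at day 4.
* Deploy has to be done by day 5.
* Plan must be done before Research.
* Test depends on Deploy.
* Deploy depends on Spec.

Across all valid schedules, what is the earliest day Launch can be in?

Launch's own window allows nothing later than day 2.
Launch at day 1 is achievable: Scope in day 3; Research in day 4; Plan in day 2; Spec in day 1; Launch in day 1; Test in day 5; Prototype in day 3; Refactor in day 4; Deploy in day 2.

day 1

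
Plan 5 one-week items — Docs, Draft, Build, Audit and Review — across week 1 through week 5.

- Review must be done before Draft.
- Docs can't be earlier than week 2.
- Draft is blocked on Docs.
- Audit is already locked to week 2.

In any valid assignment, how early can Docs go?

Docs is available from week 2; downstream work caps Docs at week 4.
Docs at week 2 is achievable: Docs=week 2; Audit=week 2; Draft=week 3; Build=week 1; Review=week 1.

week 2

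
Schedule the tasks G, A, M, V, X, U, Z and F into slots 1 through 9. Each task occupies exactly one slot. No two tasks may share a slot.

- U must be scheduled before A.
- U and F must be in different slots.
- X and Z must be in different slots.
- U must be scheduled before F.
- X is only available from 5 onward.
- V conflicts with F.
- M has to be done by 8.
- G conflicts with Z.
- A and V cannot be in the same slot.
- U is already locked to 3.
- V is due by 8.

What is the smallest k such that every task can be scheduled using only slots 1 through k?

8

The precedence chain requires at least 2 distinct slots.
With at most 1 per slot and 8 tasks, at least 8 slots are needed.
X can't be placed before 5, so the schedule must run through at least slot 5.
8 works (last occupied slot: 8): for example M -> 2; X -> 5; U -> 3; F -> 6; G -> 1; Z -> 8; A -> 4; V -> 7.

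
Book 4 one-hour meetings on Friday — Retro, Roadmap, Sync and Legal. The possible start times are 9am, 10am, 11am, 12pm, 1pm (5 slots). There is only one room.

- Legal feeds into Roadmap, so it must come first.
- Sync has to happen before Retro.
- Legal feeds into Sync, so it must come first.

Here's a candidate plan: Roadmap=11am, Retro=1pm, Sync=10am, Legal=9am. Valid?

Yes, all constraints hold

Sync has to happen before Retro — holds.
There is only one room — holds.
Legal feeds into Sync, so it must come first — holds.
Legal feeds into Roadmap, so it must come first — holds.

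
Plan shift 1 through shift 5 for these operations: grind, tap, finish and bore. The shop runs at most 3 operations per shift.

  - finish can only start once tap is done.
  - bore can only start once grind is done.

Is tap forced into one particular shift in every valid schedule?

No

tap can be shift 1 (e.g. tap=shift 1, bore=shift 2, grind=shift 1, finish=shift 2) or shift 2 (e.g. tap -> shift 2, finish -> shift 3, grind -> shift 1, bore -> shift 2).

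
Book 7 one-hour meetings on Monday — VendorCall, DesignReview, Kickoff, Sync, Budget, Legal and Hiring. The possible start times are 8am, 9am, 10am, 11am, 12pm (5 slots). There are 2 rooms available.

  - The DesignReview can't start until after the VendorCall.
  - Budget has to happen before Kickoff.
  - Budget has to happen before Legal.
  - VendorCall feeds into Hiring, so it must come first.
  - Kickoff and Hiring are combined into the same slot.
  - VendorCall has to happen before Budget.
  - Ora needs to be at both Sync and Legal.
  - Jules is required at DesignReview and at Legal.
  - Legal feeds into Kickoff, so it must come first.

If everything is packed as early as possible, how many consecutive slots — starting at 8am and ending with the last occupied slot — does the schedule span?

4 slots

The precedence chain requires at least 4 distinct slots.
With at most 2 per slot and 7 meetings, at least 4 slots are needed.
4 works (last occupied slot: 11am): for example Legal -> 10am; Hiring -> 11am; VendorCall -> 8am; Sync -> 8am; DesignReview -> 9am; Budget -> 9am; Kickoff -> 11am.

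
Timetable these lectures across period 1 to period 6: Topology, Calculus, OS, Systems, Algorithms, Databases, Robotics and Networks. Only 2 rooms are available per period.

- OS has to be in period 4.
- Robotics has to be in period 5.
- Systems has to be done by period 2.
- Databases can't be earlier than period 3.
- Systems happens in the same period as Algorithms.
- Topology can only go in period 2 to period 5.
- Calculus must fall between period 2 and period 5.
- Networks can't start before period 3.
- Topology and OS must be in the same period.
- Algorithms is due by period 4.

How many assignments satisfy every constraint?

Splitting on Calculus: it can be period 2 (8), period 3 (14), period 5 (8). Listing each branch's schedules as (Topology, OS, Systems, Algorithms, Databases, Robotics, Networks) by period number:
Calculus=period 2: (4,4,1,1,3,5,3) (4,4,1,1,3,5,5) (4,4,1,1,3,5,6) (4,4,1,1,5,5,3) (4,4,1,1,5,5,6) (4,4,1,1,6,5,3) (4,4,1,1,6,5,5) (4,4,1,1,6,5,6) — 8.
Calculus=period 3: (4,4,1,1,3,5,5) (4,4,1,1,3,5,6) (4,4,1,1,5,5,3) (4,4,1,1,5,5,6) (4,4,1,1,6,5,3) (4,4,1,1,6,5,5) (4,4,1,1,6,5,6) (4,4,2,2,3,5,5) (4,4,2,2,3,5,6) (4,4,2,2,5,5,3) (4,4,2,2,5,5,6) (4,4,2,2,6,5,3) (4,4,2,2,6,5,5) (4,4,2,2,6,5,6) — 14.
Calculus=period 5: (4,4,1,1,3,5,3) (4,4,1,1,3,5,6) (4,4,1,1,6,5,3) (4,4,1,1,6,5,6) (4,4,2,2,3,5,3) (4,4,2,2,3,5,6) (4,4,2,2,6,5,3) (4,4,2,2,6,5,6) — 8.
Summing: 8 + 14 + 8 = 30.

30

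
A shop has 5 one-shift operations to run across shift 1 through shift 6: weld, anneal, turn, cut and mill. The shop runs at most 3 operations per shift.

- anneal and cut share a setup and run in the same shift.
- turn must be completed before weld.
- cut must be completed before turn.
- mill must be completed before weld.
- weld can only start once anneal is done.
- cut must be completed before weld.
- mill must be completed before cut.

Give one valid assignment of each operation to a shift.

weld -> shift 4, mill -> shift 1, turn -> shift 3, anneal -> shift 2, cut -> shift 2

Checking: cut(shift 2) before weld(shift 4); turn(shift 3) before weld(shift 4); mill(shift 1) before cut(shift 2); anneal(shift 2) before weld(shift 4); mill(shift 1) before weld(shift 4); cut(shift 2) before turn(shift 3); anneal = cut = shift 2; max 2 per shift (cap 3).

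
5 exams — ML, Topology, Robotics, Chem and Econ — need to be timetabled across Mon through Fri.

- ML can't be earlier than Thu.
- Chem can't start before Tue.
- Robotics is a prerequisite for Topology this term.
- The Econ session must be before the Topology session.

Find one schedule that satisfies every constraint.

Robotics=Mon; Chem=Tue; ML=Thu; Econ=Mon; Topology=Tue

Checking: Robotics(Mon) before Topology(Tue); Econ(Mon) before Topology(Tue); ML=Thu in [Thu,Fri]; Chem=Tue in [Tue,Fri].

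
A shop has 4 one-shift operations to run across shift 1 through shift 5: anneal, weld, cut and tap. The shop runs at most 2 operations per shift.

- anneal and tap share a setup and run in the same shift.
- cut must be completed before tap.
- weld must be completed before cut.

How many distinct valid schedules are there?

10

Splitting on anneal: it can be shift 3 (1), shift 4 (3), shift 5 (6). Listing each branch's schedules as (weld, cut, tap) by shift number:
anneal=shift 3: (1,2,3) — 1.
anneal=shift 4: (1,2,4) (1,3,4) (2,3,4) — 3.
anneal=shift 5: (1,2,5) (1,3,5) (1,4,5) (2,3,5) (2,4,5) (3,4,5) — 6.
Summing: 1 + 3 + 6 = 10.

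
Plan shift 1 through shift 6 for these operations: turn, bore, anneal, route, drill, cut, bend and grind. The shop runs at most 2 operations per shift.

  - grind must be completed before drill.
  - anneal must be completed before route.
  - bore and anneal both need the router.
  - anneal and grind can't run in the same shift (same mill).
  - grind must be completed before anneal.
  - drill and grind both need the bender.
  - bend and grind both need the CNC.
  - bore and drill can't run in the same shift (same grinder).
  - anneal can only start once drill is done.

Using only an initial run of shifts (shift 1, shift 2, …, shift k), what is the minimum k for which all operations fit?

The precedence chain requires at least 4 distinct shifts.
With at most 2 per shift and 8 operations, at least 4 shifts are needed.
4 works (last occupied shift: shift 4): for example drill -> shift 2, bore -> shift 4, turn -> shift 1, route -> shift 4, grind -> shift 1, cut -> shift 2, bend -> shift 3, anneal -> shift 3.

4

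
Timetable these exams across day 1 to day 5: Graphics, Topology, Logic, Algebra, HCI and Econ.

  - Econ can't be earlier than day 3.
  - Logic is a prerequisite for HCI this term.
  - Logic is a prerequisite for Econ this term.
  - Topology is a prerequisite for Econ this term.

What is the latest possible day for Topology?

Downstream work caps Topology at day 4.
Topology at day 4 is achievable: Econ=day 5; Algebra=day 1; Topology=day 4; HCI=day 2; Graphics=day 1; Logic=day 1.

day 4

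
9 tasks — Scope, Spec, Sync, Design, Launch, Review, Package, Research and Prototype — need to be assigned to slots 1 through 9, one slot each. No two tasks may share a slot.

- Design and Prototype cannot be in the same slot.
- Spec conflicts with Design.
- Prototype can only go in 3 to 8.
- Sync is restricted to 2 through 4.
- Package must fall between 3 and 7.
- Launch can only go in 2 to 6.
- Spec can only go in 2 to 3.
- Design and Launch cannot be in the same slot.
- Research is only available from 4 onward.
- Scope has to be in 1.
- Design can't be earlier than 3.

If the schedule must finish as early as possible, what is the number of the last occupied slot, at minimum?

With at most 1 per slot and 9 tasks, at least 9 slots are needed.
Research can't be placed before 4, so the schedule must run through at least slot 4.
9 works (last occupied slot: 9): for example Sync -> 3; Spec -> 2; Launch -> 4; Prototype -> 7; Package -> 5; Scope -> 1; Design -> 8; Review -> 9; Research -> 6.

slot 9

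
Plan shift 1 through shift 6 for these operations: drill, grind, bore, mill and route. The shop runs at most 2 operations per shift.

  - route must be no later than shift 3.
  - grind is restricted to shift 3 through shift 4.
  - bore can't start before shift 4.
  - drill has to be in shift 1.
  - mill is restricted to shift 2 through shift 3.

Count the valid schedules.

33

Splitting on grind: it can be shift 3 (15), shift 4 (18). Listing each branch's schedules as (drill, bore, mill, route) by shift number:
grind=shift 3: (1,4,2,1) (1,4,2,2) (1,4,2,3) (1,4,3,1) (1,4,3,2) (1,5,2,1) (1,5,2,2) (1,5,2,3) (1,5,3,1) (1,5,3,2) (1,6,2,1) (1,6,2,2) (1,6,2,3) (1,6,3,1) (1,6,3,2) — 15.
grind=shift 4: (1,4,2,1) (1,4,2,2) (1,4,2,3) (1,4,3,1) (1,4,3,2) (1,4,3,3) (1,5,2,1) (1,5,2,2) (1,5,2,3) (1,5,3,1) (1,5,3,2) (1,5,3,3) (1,6,2,1) (1,6,2,2) (1,6,2,3) (1,6,3,1) (1,6,3,2) (1,6,3,3) — 18.
Summing: 15 + 18 = 33.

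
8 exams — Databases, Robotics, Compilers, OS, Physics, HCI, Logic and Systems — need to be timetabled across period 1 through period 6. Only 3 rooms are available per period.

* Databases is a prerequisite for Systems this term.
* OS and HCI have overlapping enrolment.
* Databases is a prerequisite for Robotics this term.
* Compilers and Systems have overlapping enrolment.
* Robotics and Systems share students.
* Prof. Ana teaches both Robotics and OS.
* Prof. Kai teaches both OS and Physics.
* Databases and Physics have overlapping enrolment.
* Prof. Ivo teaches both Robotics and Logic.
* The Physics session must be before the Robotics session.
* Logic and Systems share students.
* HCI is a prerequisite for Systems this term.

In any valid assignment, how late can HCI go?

Downstream work caps HCI at period 5.
HCI at period 5 is achievable: Databases=period 1; OS=period 1; Compilers=period 1; Robotics=period 3; Physics=period 2; Logic=period 2; Systems=period 6; HCI=period 5.

period 5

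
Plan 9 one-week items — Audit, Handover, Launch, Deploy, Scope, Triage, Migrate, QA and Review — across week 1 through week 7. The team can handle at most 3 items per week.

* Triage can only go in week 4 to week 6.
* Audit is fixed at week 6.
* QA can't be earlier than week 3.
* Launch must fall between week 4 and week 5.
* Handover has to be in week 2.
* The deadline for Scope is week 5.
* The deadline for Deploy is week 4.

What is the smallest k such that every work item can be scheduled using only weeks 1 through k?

6

With at most 3 per week and 9 work items, at least 3 weeks are needed.
Audit can't be placed before week 6, so the schedule must run through at least week 6.
6 works (last occupied week: week 6): for example Triage -> week 4, Deploy -> week 1, Handover -> week 2, Migrate -> week 1, Launch -> week 4, Review -> week 2, Audit -> week 6, Scope -> week 1, QA -> week 3.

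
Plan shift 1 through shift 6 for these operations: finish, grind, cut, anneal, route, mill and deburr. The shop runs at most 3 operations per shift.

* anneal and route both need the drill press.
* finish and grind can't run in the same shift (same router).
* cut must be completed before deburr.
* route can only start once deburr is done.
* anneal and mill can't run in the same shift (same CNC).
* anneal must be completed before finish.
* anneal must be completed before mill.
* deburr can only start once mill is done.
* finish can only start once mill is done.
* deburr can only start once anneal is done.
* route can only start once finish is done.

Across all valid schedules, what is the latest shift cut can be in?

shift 4

Downstream work caps cut at shift 4.
cut at shift 4 is achievable: grind -> shift 1; route -> shift 6; deburr -> shift 5; anneal -> shift 1; mill -> shift 2; finish -> shift 3; cut -> shift 4.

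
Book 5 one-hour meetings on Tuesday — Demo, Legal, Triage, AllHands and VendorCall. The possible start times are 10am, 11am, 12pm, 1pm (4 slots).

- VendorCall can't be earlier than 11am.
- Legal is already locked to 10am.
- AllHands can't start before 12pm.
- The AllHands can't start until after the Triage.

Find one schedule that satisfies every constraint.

Triage -> 10am; Demo -> 10am; AllHands -> 12pm; VendorCall -> 11am; Legal -> 10am

Checking: Triage(10am) before AllHands(12pm); VendorCall=11am in [11am,1pm]; Legal=10am in [10am,10am]; AllHands=12pm in [12pm,1pm].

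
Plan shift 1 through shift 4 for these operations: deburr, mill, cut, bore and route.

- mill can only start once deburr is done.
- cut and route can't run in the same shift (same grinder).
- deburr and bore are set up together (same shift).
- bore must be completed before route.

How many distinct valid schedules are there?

Splitting on deburr: it can be shift 1 (27), shift 2 (12), shift 3 (3). Listing each branch's schedules as (mill, cut, bore, route) by shift number:
deburr=shift 1: (2,1,1,2) (2,1,1,3) (2,1,1,4) (2,2,1,3) (2,2,1,4) (2,3,1,2) (2,3,1,4) (2,4,1,2) (2,4,1,3) (3,1,1,2) (3,1,1,3) (3,1,1,4) (3,2,1,3) (3,2,1,4) (3,3,1,2) (3,3,1,4) (3,4,1,2) (3,4,1,3) (4,1,1,2) (4,1,1,3) (4,1,1,4) (4,2,1,3) (4,2,1,4) (4,3,1,2) (4,3,1,4) (4,4,1,2) (4,4,1,3) — 27.
deburr=shift 2: (3,1,2,3) (3,1,2,4) (3,2,2,3) (3,2,2,4) (3,3,2,4) (3,4,2,3) (4,1,2,3) (4,1,2,4) (4,2,2,3) (4,2,2,4) (4,3,2,4) (4,4,2,3) — 12.
deburr=shift 3: (4,1,3,4) (4,2,3,4) (4,3,3,4) — 3.
Summing: 27 + 12 + 3 = 42.

42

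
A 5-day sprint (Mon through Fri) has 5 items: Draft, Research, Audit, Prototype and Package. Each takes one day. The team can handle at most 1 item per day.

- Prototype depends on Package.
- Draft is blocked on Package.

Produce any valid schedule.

Package=Mon, Draft=Tue, Prototype=Wed, Audit=Fri, Research=Thu

Checking: Package(Mon) before Draft(Tue); Package(Mon) before Prototype(Wed); max 1 per day (cap 1).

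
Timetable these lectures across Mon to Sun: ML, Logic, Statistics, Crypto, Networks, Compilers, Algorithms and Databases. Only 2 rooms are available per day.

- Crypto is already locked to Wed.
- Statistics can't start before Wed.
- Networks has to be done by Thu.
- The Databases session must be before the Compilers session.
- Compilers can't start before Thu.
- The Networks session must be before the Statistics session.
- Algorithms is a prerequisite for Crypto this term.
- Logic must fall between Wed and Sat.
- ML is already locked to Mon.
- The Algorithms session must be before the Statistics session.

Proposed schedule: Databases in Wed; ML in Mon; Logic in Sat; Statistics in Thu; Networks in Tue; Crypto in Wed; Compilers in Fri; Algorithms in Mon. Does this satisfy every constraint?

Yes, all constraints hold

Compilers can't start before Thu — holds.
Networks has to be done by Thu — holds.
The Networks session must be before the Statistics session — holds.
Logic must fall between Wed and Sat — holds.
The Databases session must be before the Compilers session — holds.
Only 2 rooms are available per day — holds.
Statistics can't start before Wed — holds.
ML is already locked to Mon — holds.
The Algorithms session must be before the Statistics session — holds.
Algorithms is a prerequisite for Crypto this term — holds.
Crypto is already locked to Wed — holds.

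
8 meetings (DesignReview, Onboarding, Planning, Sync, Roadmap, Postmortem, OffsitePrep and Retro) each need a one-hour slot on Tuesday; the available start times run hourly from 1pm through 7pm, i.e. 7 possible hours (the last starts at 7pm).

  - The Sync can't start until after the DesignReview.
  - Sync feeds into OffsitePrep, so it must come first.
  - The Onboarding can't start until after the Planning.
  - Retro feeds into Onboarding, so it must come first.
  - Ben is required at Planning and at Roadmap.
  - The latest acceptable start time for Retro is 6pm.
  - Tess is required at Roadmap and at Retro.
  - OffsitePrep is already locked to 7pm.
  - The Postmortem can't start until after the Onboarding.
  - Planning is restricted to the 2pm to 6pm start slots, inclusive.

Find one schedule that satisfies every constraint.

Postmortem in 4pm, OffsitePrep in 7pm, Retro in 1pm, DesignReview in 1pm, Onboarding in 3pm, Roadmap in 3pm, Planning in 2pm, Sync in 2pm

Checking: Retro(1pm) before Onboarding(3pm); Planning(2pm) before Onboarding(3pm); DesignReview(1pm) before Sync(2pm); Onboarding(3pm) before Postmortem(4pm); Sync(2pm) before OffsitePrep(7pm); Roadmap(3pm) != Retro(1pm); Planning(2pm) != Roadmap(3pm); Planning=2pm in [2pm,6pm]; OffsitePrep=7pm in [7pm,7pm]; Retro=1pm in [1pm,6pm].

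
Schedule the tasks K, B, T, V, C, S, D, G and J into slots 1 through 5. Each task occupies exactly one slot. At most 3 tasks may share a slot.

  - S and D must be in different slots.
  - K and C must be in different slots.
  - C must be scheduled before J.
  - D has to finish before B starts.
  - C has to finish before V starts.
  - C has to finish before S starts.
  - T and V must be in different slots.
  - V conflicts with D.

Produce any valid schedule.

B in 2, K in 3, J in 3, V in 2, S in 2, C in 1, G in 3, T in 1, D in 1

Checking: C(1) before S(2); C(1) before J(3); C(1) before V(2); D(1) before B(2); S(2) != D(1); T(1) != V(2); K(3) != C(1); V(2) != D(1); max 3 per slot (cap 3).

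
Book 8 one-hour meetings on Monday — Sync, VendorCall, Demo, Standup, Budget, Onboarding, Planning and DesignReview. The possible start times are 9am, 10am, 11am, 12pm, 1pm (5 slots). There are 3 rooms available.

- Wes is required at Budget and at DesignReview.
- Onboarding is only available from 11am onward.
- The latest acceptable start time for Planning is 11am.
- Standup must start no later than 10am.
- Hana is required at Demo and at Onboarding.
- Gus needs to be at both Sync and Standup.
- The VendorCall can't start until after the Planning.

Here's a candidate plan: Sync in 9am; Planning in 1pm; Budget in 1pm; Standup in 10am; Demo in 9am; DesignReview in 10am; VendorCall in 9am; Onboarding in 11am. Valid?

Invalid. The VendorCall can't start until after the Planning.

Onboarding is only available from 11am onward — holds.
Standup must start no later than 10am — holds.
Wes is required at Budget and at DesignReview — holds.
Gus needs to be at both Sync and Standup — holds.
The latest acceptable start time for Planning is 11am — violated.
There are 3 rooms available — holds.
The VendorCall can't start until after the Planning — violated.
Hana is required at Demo and at Onboarding — holds.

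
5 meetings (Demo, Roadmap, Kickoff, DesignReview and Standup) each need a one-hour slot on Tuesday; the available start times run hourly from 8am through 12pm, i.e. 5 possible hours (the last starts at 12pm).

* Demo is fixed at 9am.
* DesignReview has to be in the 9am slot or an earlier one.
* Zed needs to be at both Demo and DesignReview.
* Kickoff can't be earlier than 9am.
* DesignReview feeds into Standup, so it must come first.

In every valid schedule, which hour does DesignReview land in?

DesignReview's window is 8am–9am.
Demo is fixed at 9am, and DesignReview can't share a hour with Demo.
So DesignReview must be 8am.

8am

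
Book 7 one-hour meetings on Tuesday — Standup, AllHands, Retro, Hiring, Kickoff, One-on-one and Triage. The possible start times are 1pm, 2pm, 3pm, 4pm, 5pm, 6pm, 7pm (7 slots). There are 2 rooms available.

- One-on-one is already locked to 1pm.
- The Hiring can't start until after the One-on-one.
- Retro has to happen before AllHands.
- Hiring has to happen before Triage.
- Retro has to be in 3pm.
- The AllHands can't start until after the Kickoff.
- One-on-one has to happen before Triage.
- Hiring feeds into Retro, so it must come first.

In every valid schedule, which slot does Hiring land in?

2pm

One-on-one is fixed at 1pm and must come before Hiring, so Hiring is at least 2pm.
Retro is fixed at 3pm and must come after Hiring, so Hiring is at most 2pm.
So Hiring must be 2pm.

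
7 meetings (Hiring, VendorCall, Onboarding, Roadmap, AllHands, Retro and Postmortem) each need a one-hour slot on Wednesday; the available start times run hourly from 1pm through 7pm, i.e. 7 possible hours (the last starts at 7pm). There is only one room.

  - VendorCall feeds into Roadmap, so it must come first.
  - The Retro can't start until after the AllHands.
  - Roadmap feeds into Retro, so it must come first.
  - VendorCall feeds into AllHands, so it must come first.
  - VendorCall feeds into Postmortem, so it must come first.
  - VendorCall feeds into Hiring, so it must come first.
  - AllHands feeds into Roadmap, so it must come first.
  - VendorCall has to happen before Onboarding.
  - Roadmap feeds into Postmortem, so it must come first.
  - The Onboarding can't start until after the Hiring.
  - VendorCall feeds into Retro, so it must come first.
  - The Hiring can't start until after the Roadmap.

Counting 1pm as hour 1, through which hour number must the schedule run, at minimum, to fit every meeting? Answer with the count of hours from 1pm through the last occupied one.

The precedence chain requires at least 5 distinct hours.
With at most 1 per hour and 7 meetings, at least 7 hours are needed.
7 works (last occupied hour: 7pm): for example Postmortem in 7pm, AllHands in 2pm, Hiring in 4pm, Retro in 5pm, Roadmap in 3pm, Onboarding in 6pm, VendorCall in 1pm.

7 hours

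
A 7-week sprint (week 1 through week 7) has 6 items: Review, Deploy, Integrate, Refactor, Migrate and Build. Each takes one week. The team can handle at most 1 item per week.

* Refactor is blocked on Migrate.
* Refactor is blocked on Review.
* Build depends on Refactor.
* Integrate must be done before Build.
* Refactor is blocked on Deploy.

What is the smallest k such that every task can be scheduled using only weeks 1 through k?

The precedence chain requires at least 3 distinct weeks.
With at most 1 per week and 6 tasks, at least 6 weeks are needed.
6 works (last occupied week: week 6): for example Integrate=week 5, Refactor=week 4, Build=week 6, Deploy=week 2, Review=week 1, Migrate=week 3.

6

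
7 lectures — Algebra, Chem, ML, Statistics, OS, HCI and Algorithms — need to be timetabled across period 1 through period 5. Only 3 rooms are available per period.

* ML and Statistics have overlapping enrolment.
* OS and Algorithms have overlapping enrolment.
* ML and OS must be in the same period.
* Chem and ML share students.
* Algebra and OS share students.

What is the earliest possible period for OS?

OS at period 1 is achievable: Statistics -> period 2; Algebra -> period 2; Chem -> period 2; OS -> period 1; ML -> period 1; Algorithms -> period 3; HCI -> period 1.

period 1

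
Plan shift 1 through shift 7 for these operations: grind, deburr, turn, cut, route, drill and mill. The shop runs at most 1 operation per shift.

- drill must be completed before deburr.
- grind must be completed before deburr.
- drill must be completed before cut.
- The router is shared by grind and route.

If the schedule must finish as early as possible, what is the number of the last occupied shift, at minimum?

The precedence chain requires at least 2 distinct shifts.
With at most 1 per shift and 7 operations, at least 7 shifts are needed.
7 works (last occupied shift: shift 7): for example grind in shift 2, drill in shift 1, mill in shift 7, cut in shift 4, route in shift 6, turn in shift 5, deburr in shift 3.

shift 7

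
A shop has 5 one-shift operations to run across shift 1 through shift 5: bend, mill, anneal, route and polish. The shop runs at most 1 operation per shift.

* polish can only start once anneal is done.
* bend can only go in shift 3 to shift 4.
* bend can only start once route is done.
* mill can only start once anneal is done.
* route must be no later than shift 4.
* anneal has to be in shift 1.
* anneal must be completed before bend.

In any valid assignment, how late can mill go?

Precedence pushes mill to at least shift 2.
mill at shift 5 is achievable: route in shift 2, bend in shift 3, anneal in shift 1, mill in shift 5, polish in shift 4.

shift 5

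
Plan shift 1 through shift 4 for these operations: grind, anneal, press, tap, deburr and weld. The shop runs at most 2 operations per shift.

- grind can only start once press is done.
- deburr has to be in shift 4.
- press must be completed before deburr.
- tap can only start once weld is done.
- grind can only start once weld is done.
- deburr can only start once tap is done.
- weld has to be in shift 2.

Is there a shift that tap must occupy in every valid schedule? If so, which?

weld is fixed at shift 2 and must come before tap, so tap is at least shift 3.
deburr is fixed at shift 4 and must come after tap, so tap is at most shift 3.
So tap must be shift 3.

shift 3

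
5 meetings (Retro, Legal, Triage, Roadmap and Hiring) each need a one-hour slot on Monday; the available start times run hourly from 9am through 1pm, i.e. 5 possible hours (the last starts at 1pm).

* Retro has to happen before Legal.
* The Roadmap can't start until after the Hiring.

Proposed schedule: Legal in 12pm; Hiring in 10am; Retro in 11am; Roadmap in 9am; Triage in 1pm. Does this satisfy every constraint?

No. The Roadmap can't start until after the Hiring is not satisfied.

The Roadmap can't start until after the Hiring — violated.
Retro has to happen before Legal — holds.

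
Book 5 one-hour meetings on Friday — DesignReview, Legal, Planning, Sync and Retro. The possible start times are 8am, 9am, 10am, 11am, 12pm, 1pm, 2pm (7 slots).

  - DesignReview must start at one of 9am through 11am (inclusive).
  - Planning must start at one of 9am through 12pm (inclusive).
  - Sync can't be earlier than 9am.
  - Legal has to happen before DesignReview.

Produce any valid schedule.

Legal -> 8am; Planning -> 9am; Sync -> 9am; Retro -> 8am; DesignReview -> 9am

Checking: Legal(8am) before DesignReview(9am); Planning=9am in [9am,12pm]; Sync=9am in [9am,2pm]; DesignReview=9am in [9am,11am].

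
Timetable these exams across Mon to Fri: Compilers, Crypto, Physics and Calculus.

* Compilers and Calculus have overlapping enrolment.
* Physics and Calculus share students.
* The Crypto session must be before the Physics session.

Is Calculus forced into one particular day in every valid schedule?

No

Calculus can be Mon (e.g. Crypto in Mon, Calculus in Mon, Physics in Tue, Compilers in Tue) or Tue (e.g. Calculus -> Tue, Compilers -> Mon, Physics -> Wed, Crypto -> Mon).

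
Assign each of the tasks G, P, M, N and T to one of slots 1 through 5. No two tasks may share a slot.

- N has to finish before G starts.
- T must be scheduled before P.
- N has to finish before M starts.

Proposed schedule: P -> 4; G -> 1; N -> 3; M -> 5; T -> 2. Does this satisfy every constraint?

No — it violates: N has to finish before G starts

N has to finish before M starts — holds.
N has to finish before G starts — violated.
T must be scheduled before P — holds.
No two tasks may share a slot — holds.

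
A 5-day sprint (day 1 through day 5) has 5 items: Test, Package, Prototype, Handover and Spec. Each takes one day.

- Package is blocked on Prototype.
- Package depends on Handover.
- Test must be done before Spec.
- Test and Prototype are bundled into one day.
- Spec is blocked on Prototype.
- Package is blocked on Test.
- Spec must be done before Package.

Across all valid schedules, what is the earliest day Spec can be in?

day 2

Precedence pushes Spec to at least day 2; downstream work caps Spec at day 4.
Spec at day 2 is achievable: Test -> day 1, Handover -> day 1, Package -> day 3, Spec -> day 2, Prototype -> day 1.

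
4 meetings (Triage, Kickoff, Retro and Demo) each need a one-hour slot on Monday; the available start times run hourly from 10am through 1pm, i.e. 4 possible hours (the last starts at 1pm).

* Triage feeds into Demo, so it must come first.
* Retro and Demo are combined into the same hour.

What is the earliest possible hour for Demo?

11am

Precedence pushes Demo to at least 11am.
Demo at 11am is achievable: Retro=11am; Triage=10am; Kickoff=10am; Demo=11am.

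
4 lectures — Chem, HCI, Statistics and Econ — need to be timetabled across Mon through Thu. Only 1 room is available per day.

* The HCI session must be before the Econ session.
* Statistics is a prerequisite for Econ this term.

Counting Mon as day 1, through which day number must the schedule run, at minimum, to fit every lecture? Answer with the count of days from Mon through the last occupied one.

The precedence chain requires at least 2 distinct days.
With at most 1 per day and 4 lectures, at least 4 days are needed.
4 works (last occupied day: Thu): for example Chem=Thu; HCI=Mon; Statistics=Tue; Econ=Wed.

4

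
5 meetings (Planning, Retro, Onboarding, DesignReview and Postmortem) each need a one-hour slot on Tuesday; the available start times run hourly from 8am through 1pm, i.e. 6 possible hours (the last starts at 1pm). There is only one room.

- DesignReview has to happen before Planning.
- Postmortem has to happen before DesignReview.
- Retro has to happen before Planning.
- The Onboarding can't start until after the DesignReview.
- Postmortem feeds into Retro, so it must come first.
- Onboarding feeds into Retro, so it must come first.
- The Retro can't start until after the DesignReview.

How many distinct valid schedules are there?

Splitting on Planning: it can be 12pm (1), 1pm (5). Listing each branch's schedules as (Retro, Onboarding, DesignReview, Postmortem):
Planning=12pm: (11am,10am,9am,8am) — 1.
Planning=1pm: (11am,10am,9am,8am) (12pm,10am,9am,8am) (12pm,11am,9am,8am) (12pm,11am,10am,8am) (12pm,11am,10am,9am) — 5.
Summing: 1 + 5 = 6.

6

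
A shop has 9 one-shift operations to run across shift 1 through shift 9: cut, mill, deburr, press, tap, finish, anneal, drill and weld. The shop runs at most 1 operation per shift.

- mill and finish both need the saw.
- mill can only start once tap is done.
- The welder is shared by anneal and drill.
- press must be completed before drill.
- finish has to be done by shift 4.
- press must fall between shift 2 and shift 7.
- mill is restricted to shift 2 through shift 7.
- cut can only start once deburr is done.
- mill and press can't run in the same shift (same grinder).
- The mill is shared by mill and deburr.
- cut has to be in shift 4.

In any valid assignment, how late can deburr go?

shift 3

Downstream work caps deburr at shift 3.
deburr at shift 3 is achievable: drill=shift 7, anneal=shift 8, press=shift 6, deburr=shift 3, cut=shift 4, finish=shift 1, tap=shift 2, mill=shift 5, weld=shift 9.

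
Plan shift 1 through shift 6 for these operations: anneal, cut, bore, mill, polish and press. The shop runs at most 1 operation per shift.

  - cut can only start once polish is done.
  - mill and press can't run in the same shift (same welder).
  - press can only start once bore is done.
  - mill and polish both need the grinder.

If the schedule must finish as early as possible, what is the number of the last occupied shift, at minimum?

6

The precedence chain requires at least 2 distinct shifts.
With at most 1 per shift and 6 operations, at least 6 shifts are needed.
6 works (last occupied shift: shift 6): for example cut=shift 2, press=shift 4, polish=shift 1, mill=shift 6, anneal=shift 5, bore=shift 3.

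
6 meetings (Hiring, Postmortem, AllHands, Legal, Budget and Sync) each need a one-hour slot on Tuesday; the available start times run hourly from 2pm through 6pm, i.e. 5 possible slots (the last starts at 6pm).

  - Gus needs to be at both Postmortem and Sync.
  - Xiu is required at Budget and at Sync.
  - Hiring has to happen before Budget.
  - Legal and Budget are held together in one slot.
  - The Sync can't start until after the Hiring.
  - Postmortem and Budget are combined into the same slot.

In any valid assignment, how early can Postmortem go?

Postmortem must be in the same slot as Budget, which can't be before 3pm, so Postmortem is at least 3pm.
Postmortem at 3pm is achievable: Hiring in 2pm; Budget in 3pm; AllHands in 2pm; Legal in 3pm; Sync in 4pm; Postmortem in 3pm.

3pm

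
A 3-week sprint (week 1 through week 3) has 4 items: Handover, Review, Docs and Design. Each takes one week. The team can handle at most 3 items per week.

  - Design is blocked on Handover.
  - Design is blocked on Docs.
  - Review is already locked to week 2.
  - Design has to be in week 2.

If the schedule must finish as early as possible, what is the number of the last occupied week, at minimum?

week 2

The precedence chain requires at least 2 distinct weeks.
With at most 3 per week and 4 work items, at least 2 weeks are needed.
2 works (last occupied week: week 2): for example Design -> week 2; Review -> week 2; Docs -> week 1; Handover -> week 1.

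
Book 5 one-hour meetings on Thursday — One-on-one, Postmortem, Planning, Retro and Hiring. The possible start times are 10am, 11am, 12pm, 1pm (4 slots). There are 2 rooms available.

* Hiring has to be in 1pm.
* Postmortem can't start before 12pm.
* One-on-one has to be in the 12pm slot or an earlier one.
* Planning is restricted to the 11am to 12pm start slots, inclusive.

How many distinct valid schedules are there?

Splitting on One-on-one: it can be 10am (13), 11am (11), 12pm (8). Listing each branch's schedules as (Postmortem, Planning, Retro, Hiring):
One-on-one=10am: (12pm,11am,10am,1pm) (12pm,11am,11am,1pm) (12pm,11am,12pm,1pm) (12pm,11am,1pm,1pm) (12pm,12pm,10am,1pm) (12pm,12pm,11am,1pm) (12pm,12pm,1pm,1pm) (1pm,11am,10am,1pm) (1pm,11am,11am,1pm) (1pm,11am,12pm,1pm) (1pm,12pm,10am,1pm) (1pm,12pm,11am,1pm) (1pm,12pm,12pm,1pm) — 13.
One-on-one=11am: (12pm,11am,10am,1pm) (12pm,11am,12pm,1pm) (12pm,11am,1pm,1pm) (12pm,12pm,10am,1pm) (12pm,12pm,11am,1pm) (12pm,12pm,1pm,1pm) (1pm,11am,10am,1pm) (1pm,11am,12pm,1pm) (1pm,12pm,10am,1pm) (1pm,12pm,11am,1pm) (1pm,12pm,12pm,1pm) — 11.
One-on-one=12pm: (12pm,11am,10am,1pm) (12pm,11am,11am,1pm) (12pm,11am,1pm,1pm) (1pm,11am,10am,1pm) (1pm,11am,11am,1pm) (1pm,11am,12pm,1pm) (1pm,12pm,10am,1pm) (1pm,12pm,11am,1pm) — 8.
Summing: 13 + 11 + 8 = 32.

32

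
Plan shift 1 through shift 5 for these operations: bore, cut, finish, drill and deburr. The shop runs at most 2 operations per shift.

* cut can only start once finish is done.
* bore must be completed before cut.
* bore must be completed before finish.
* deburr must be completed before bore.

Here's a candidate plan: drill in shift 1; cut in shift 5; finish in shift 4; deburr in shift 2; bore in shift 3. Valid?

deburr must be completed before bore — holds.
bore must be completed before cut — holds.
bore must be completed before finish — holds.
The shop runs at most 2 operations per shift — holds.
cut can only start once finish is done — holds.

Valid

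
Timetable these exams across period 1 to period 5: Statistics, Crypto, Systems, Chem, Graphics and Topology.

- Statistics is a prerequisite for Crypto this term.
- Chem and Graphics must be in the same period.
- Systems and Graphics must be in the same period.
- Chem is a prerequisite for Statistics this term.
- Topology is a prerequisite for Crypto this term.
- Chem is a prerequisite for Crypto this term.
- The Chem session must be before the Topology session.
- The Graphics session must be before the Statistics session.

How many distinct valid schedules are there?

20

Splitting on Statistics: it can be period 2 (6), period 3 (8), period 4 (6). Listing each branch's schedules as (Crypto, Systems, Chem, Graphics, Topology) by period number:
Statistics=period 2: (3,1,1,1,2) (4,1,1,1,2) (4,1,1,1,3) (5,1,1,1,2) (5,1,1,1,3) (5,1,1,1,4) — 6.
Statistics=period 3: (4,1,1,1,2) (4,1,1,1,3) (4,2,2,2,3) (5,1,1,1,2) (5,1,1,1,3) (5,1,1,1,4) (5,2,2,2,3) (5,2,2,2,4) — 8.
Statistics=period 4: (5,1,1,1,2) (5,1,1,1,3) (5,1,1,1,4) (5,2,2,2,3) (5,2,2,2,4) (5,3,3,3,4) — 6.
Summing: 6 + 8 + 6 = 20.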